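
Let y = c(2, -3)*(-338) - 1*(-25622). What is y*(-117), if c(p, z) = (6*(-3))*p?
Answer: -4421430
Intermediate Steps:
c(p, z) = -18*p
y = 37790 (y = -18*2*(-338) - 1*(-25622) = -36*(-338) + 25622 = 12168 + 25622 = 37790)
y*(-117) = 37790*(-117) = -4421430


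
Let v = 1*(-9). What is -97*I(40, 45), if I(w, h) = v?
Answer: 873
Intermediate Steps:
v = -9
I(w, h) = -9
-97*I(40, 45) = -97*(-9) = 873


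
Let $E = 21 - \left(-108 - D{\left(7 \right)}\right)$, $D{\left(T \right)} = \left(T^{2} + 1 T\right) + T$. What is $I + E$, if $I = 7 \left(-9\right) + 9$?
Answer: $138$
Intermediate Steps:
$D{\left(T \right)} = T^{2} + 2 T$ ($D{\left(T \right)} = \left(T^{2} + T\right) + T = \left(T + T^{2}\right) + T = T^{2} + 2 T$)
$I = -54$ ($I = -63 + 9 = -54$)
$E = 192$ ($E = 21 - \left(-108 - 7 \left(2 + 7\right)\right) = 21 - \left(-108 - 7 \cdot 9\right) = 21 - \left(-108 - 63\right) = 21 - -171 = 21 + 171 = 192$)
$I + E = -54 + 192 = 138$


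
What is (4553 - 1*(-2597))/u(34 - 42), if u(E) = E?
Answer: -3575/4 ≈ -893.75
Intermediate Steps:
(4553 - 1*(-2597))/u(34 - 42) = (4553 - 1*(-2597))/(34 - 42) = (4553 + 2597)/(-8) = 7150*(-⅛) = -3575/4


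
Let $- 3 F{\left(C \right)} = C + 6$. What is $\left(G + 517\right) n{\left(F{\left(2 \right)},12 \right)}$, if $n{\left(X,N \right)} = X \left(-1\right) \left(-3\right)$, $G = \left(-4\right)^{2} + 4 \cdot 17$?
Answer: $-4808$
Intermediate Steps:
$G = 84$ ($G = 16 + 68 = 84$)
$F{\left(C \right)} = -2 - \frac{C}{3}$ ($F{\left(C \right)} = - \frac{C + 6}{3} = - \frac{6 + C}{3} = -2 - \frac{C}{3}$)
$n{\left(X,N \right)} = 3 X$ ($n{\left(X,N \right)} = - X \left(-3\right) = 3 X$)
$\left(G + 517\right) n{\left(F{\left(2 \right)},12 \right)} = \left(84 + 517\right) 3 \left(-2 - \frac{2}{3}\right) = 601 \cdot 3 \left(-2 - \frac{2}{3}\right) = 601 \cdot 3 \left(- \frac{8}{3}\right) = 601 \left(-8\right) = -4808$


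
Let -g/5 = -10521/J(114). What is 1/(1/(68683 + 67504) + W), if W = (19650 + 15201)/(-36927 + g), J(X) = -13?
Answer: -24180274224/20566919375 ≈ -1.1757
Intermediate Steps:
g = -52605/13 (g = -(-52605)/(-13) = -(-52605)*(-1)/13 = -5*10521/13 = -52605/13 ≈ -4046.5)
W = -151021/177552 (W = (19650 + 15201)/(-36927 - 52605/13) = 34851/(-532656/13) = 34851*(-13/532656) = -151021/177552 ≈ -0.85057)
1/(1/(68683 + 67504) + W) = 1/(1/(68683 + 67504) - 151021/177552) = 1/(1/136187 - 151021/177552) = 1/(-20566919375/24180274224) = -24180274224/20566919375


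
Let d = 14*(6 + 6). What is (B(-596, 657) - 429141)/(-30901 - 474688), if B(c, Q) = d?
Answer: 428973/505589 ≈ 0.84846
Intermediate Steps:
d = 168 (d = 14*12 = 168)
B(c, Q) = 168
(B(-596, 657) - 429141)/(-30901 - 474688) = (168 - 429141)/(-30901 - 474688) = -428973/(-505589) = -428973*(-1/505589) = 428973/505589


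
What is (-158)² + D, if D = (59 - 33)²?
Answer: 25640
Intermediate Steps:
D = 676 (D = 26² = 676)
(-158)² + D = (-158)² + 676 = 24964 + 676 = 25640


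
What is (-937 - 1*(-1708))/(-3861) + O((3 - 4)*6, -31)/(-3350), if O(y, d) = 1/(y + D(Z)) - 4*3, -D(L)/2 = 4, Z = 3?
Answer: -11835797/60360300 ≈ -0.19609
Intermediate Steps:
D(L) = -8 (D(L) = -2*4 = -8)
O(y, d) = -12 + 1/(-8 + y) (O(y, d) = 1/(y - 8) - 4*3 = 1/(-8 + y) - 12 = -12 + 1/(-8 + y))
(-937 - 1*(-1708))/(-3861) + O((3 - 4)*6, -31)/(-3350) = (-937 - 1*(-1708))/(-3861) + ((97 - 12*(3 - 4)*6)/(-8 + (3 - 4)*6))/(-3350) = (-937 + 1708)*(-1/3861) + ((97 - (-12)*6)/(-8 - 1*6))*(-1/3350) = 771*(-1/3861) + ((97 - 12*(-6))/(-8 - 6))*(-1/3350) = -257/1287 + ((97 + 72)/(-14))*(-1/3350) = -257/1287 - 1/14*169*(-1/3350) = -257/1287 - 169/14*(-1/3350) = -257/1287 + 169/46900 = -11835797/60360300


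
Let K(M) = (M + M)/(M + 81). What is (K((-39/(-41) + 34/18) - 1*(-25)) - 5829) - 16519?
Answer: -448759915/20081 ≈ -22348.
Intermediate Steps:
K(M) = 2*M/(81 + M) (K(M) = (2*M)/(81 + M) = 2*M/(81 + M))
(K((-39/(-41) + 34/18) - 1*(-25)) - 5829) - 16519 = (2*((-39/(-41) + 34/18) - 1*(-25))/(81 + ((-39/(-41) + 34/18) - 1*(-25))) - 5829) - 16519 = (2*((-39*(-1/41) + 34*(1/18)) + 25)/(81 + ((-39*(-1/41) + 34*(1/18)) + 25)) - 5829) - 16519 = (2*((39/41 + 17/9) + 25)/(81 + ((39/41 + 17/9) + 25)) - 5829) - 16519 = (2*(1048/369 + 25)/(81 + (1048/369 + 25)) - 5829) - 16519 = (2*(10273/369)/(81 + 10273/369) - 5829) - 16519 = (2*(10273/369)/(40162/369) - 5829) - 16519 = (2*(10273/369)*(369/40162) - 5829) - 16519 = (10273/20081 - 5829) - 16519 = -117041876/20081 - 16519 = -448759915/20081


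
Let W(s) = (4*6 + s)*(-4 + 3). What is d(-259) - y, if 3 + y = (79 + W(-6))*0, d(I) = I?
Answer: -256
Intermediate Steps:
W(s) = -24 - s (W(s) = (24 + s)*(-1) = -24 - s)
y = -3 (y = -3 + (79 + (-24 - 1*(-6)))*0 = -3 + (79 + (-24 + 6))*0 = -3 + (79 - 18)*0 = -3 + 61*0 = -3 + 0 = -3)
d(-259) - y = -259 - 1*(-3) = -259 + 3 = -256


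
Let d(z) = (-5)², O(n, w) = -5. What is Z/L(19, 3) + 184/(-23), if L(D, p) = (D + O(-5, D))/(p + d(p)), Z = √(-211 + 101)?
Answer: -8 + 2*I*√110 ≈ -8.0 + 20.976*I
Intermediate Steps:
Z = I*√110 (Z = √(-110) = I*√110 ≈ 10.488*I)
d(z) = 25
L(D, p) = (-5 + D)/(25 + p) (L(D, p) = (D - 5)/(p + 25) = (-5 + D)/(25 + p))
Z/L(19, 3) + 184/(-23) = (I*√110)/(((-5 + 19)/(25 + 3))) + 184/(-23) = (I*√110)/((14/28)) + 184*(-1/23) = (I*√110)/(((1/28)*14)) - 8 = (I*√110)/(½) - 8 = (I*√110)*2 - 8 = 2*I*√110 - 8 = -8 + 2*I*√110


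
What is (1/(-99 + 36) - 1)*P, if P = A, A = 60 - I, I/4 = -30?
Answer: -1280/7 ≈ -182.86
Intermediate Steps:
I = -120 (I = 4*(-30) = -120)
A = 180 (A = 60 - 1*(-120) = 60 + 120 = 180)
P = 180
(1/(-99 + 36) - 1)*P = (1/(-99 + 36) - 1)*180 = (1/(-63) - 1)*180 = (-1/63 - 1)*180 = -64/63*180 = -1280/7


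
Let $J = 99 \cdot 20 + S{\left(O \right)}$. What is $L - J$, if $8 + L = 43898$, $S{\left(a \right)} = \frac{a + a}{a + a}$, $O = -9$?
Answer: $41909$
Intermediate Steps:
$S{\left(a \right)} = 1$ ($S{\left(a \right)} = \frac{2 a}{2 a} = 2 a \frac{1}{2 a} = 1$)
$L = 43890$ ($L = -8 + 43898 = 43890$)
$J = 1981$ ($J = 99 \cdot 20 + 1 = 1980 + 1 = 1981$)
$L - J = 43890 - 1981 = 41909$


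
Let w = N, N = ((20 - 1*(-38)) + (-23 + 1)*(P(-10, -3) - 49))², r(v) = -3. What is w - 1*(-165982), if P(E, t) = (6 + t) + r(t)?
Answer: 1456478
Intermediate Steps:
P(E, t) = 3 + t (P(E, t) = (6 + t) - 3 = 3 + t)
N = 1290496 (N = ((20 - 1*(-38)) + (-23 + 1)*((3 - 3) - 49))² = ((20 + 38) - 22*(0 - 49))² = (58 - 22*(-49))² = (58 + 1078)² = 1136² = 1290496)
w = 1290496
w - 1*(-165982) = 1290496 - 1*(-165982) = 1290496 + 165982 = 1456478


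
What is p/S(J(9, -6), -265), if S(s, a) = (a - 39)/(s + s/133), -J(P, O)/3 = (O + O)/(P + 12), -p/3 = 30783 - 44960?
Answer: -8548731/35378 ≈ -241.64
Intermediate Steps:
p = 42531 (p = -3*(30783 - 44960) = -3*(-14177) = 42531)
J(P, O) = -6*O/(12 + P) (J(P, O) = -3*(O + O)/(P + 12) = -3*2*O/(12 + P) = -6*O/(12 + P))
S(s, a) = 133*(-39 + a)/(134*s) (S(s, a) = (-39 + a)/(s + s*(1/133)) = (-39 + a)/(s + s/133) = (-39 + a)/((134*s/133)) = (-39 + a)*(133/(134*s)) = 133*(-39 + a)/(134*s))
p/S(J(9, -6), -265) = 42531/((133*(-39 - 265)/(134*((-6*(-6)/(12 + 9)))))) = 42531/(((133/134)*(-304)/(-6*(-6)/21))) = 42531/(((133/134)*(-304)/(-6*(-6)*1/21))) = 42531/(((133/134)*(-304)/(12/7))) = 42531/(((133/134)*(7/12)*(-304))) = 42531/(-35378/201) = 42531*(-201/35378) = -8548731/35378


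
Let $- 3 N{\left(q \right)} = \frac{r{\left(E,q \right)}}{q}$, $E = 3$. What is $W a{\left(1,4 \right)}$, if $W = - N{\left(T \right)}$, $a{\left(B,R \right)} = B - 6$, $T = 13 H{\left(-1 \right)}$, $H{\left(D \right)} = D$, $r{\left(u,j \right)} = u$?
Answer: $\frac{5}{13} \approx 0.38462$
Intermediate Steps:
$T = -13$ ($T = 13 \left(-1\right) = -13$)
$a{\left(B,R \right)} = -6 + B$ ($a{\left(B,R \right)} = B - 6 = -6 + B$)
$N{\left(q \right)} = - \frac{1}{q}$ ($N{\left(q \right)} = - \frac{3 \frac{1}{q}}{3} = - \frac{1}{q}$)
$W = - \frac{1}{13}$ ($W = - \frac{-1}{-13} = - \frac{\left(-1\right) \left(-1\right)}{13} = \left(-1\right) \frac{1}{13} = - \frac{1}{13} \approx -0.076923$)
$W a{\left(1,4 \right)} = - \frac{-6 + 1}{13} = \left(- \frac{1}{13}\right) \left(-5\right) = \frac{5}{13}$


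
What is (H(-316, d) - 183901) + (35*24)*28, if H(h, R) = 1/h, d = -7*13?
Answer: -50680397/316 ≈ -1.6038e+5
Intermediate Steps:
d = -91
(H(-316, d) - 183901) + (35*24)*28 = (1/(-316) - 183901) + (35*24)*28 = (-1/316 - 183901) + 840*28 = -58112717/316 + 23520 = -50680397/316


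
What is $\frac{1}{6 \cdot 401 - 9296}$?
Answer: $- \frac{1}{6890} \approx -0.00014514$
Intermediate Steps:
$\frac{1}{6 \cdot 401 - 9296} = \frac{1}{2406 - 9296} = \frac{1}{-6890} = - \frac{1}{6890}$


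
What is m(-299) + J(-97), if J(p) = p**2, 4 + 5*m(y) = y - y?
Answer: 47041/5 ≈ 9408.2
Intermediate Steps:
m(y) = -4/5 (m(y) = -4/5 + (y - y)/5 = -4/5 + (1/5)*0 = -4/5 + 0 = -4/5)
m(-299) + J(-97) = -4/5 + (-97)**2 = -4/5 + 9409 = 47041/5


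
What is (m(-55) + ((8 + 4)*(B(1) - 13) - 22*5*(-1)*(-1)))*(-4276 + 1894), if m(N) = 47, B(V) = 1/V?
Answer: 493074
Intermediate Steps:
B(V) = 1/V
(m(-55) + ((8 + 4)*(B(1) - 13) - 22*5*(-1)*(-1)))*(-4276 + 1894) = (47 + ((8 + 4)*(1/1 - 13) - 22*5*(-1)*(-1)))*(-4276 + 1894) = (47 + (12*(1 - 13) - (-110)*(-1)))*(-2382) = (47 + (12*(-12) - 22*5))*(-2382) = (47 + (-144 - 110))*(-2382) = (47 - 254)*(-2382) = -207*(-2382) = 493074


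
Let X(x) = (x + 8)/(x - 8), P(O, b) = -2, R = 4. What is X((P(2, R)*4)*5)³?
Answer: 8/27 ≈ 0.29630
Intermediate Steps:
X(x) = (8 + x)/(-8 + x)
X((P(2, R)*4)*5)³ = ((8 - 2*4*5)/(-8 - 2*4*5))³ = ((8 - 8*5)/(-8 - 8*5))³ = ((8 - 40)/(-8 - 40))³ = (-32/(-48))³ = (-1/48*(-32))³ = (⅔)³ = 8/27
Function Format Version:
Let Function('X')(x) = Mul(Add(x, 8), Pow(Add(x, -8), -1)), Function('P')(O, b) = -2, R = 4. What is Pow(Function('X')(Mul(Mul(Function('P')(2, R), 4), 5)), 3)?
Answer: Rational(8, 27) ≈ 0.29630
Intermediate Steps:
Function('X')(x) = Mul(Pow(Add(-8, x), -1), Add(8, x)) (Function('X')(x) = Mul(Add(8, x), Pow(Add(-8, x), -1)) = Mul(Pow(Add(-8, x), -1), Add(8, x)))
Pow(Function('X')(Mul(Mul(Function('P')(2, R), 4), 5)), 3) = Pow(Mul(Pow(Add(-8, Mul(Mul(-2, 4), 5)), -1), Add(8, Mul(Mul(-2, 4), 5))), 3) = Pow(Mul(Pow(Add(-8, Mul(-8, 5)), -1), Add(8, Mul(-8, 5))), 3) = Pow(Mul(Pow(Add(-8, -40), -1), Add(8, -40)), 3) = Pow(Mul(Pow(-48, -1), -32), 3) = Pow(Mul(Rational(-1, 48), -32), 3) = Pow(Rational(2, 3), 3) = Rational(8, 27)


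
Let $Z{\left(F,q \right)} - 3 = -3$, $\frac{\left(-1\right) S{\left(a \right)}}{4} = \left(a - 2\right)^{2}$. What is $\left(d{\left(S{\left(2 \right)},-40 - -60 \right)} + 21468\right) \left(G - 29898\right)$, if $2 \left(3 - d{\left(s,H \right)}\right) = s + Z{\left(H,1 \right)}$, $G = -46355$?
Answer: $-1637228163$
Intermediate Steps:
$S{\left(a \right)} = - 4 \left(-2 + a\right)^{2}$ ($S{\left(a \right)} = - 4 \left(a - 2\right)^{2} = - 4 \left(-2 + a\right)^{2}$)
$Z{\left(F,q \right)} = 0$ ($Z{\left(F,q \right)} = 3 - 3 = 0$)
$d{\left(s,H \right)} = 3 - \frac{s}{2}$ ($d{\left(s,H \right)} = 3 - \frac{s + 0}{2} = 3 - \frac{s}{2}$)
$\left(d{\left(S{\left(2 \right)},-40 - -60 \right)} + 21468\right) \left(G - 29898\right) = \left(\left(3 - \frac{\left(-4\right) \left(-2 + 2\right)^{2}}{2}\right) + 21468\right) \left(-46355 - 29898\right) = \left(\left(3 - \frac{\left(-4\right) 0^{2}}{2}\right) + 21468\right) \left(-76253\right) = \left(\left(3 - \frac{\left(-4\right) 0}{2}\right) + 21468\right) \left(-76253\right) = \left(\left(3 - 0\right) + 21468\right) \left(-76253\right) = \left(\left(3 + 0\right) + 21468\right) \left(-76253\right) = \left(3 + 21468\right) \left(-76253\right) = 21471 \left(-76253\right) = -1637228163$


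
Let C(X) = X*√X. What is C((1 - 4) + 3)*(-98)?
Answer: 0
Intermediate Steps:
C(X) = X^(3/2)
C((1 - 4) + 3)*(-98) = ((1 - 4) + 3)^(3/2)*(-98) = (-3 + 3)^(3/2)*(-98) = 0^(3/2)*(-98) = 0*(-98) = 0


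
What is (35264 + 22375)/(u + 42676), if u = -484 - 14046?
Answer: 19213/9382 ≈ 2.0479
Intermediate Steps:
u = -14530
(35264 + 22375)/(u + 42676) = (35264 + 22375)/(-14530 + 42676) = 57639/28146 = 57639*(1/28146) = 19213/9382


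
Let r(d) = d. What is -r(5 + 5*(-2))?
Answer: 5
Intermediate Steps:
-r(5 + 5*(-2)) = -(5 + 5*(-2)) = -(5 - 10) = -1*(-5) = 5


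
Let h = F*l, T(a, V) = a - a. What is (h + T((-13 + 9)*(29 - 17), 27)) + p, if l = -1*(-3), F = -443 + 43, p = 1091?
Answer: -109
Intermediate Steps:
F = -400
l = 3
T(a, V) = 0
h = -1200 (h = -400*3 = -1200)
(h + T((-13 + 9)*(29 - 17), 27)) + p = (-1200 + 0) + 1091 = -1200 + 1091 = -109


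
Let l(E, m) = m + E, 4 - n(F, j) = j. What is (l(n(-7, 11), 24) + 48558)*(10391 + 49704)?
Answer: 2919114625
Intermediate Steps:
n(F, j) = 4 - j
l(E, m) = E + m
(l(n(-7, 11), 24) + 48558)*(10391 + 49704) = (((4 - 1*11) + 24) + 48558)*(10391 + 49704) = (((4 - 11) + 24) + 48558)*60095 = ((-7 + 24) + 48558)*60095 = (17 + 48558)*60095 = 48575*60095 = 2919114625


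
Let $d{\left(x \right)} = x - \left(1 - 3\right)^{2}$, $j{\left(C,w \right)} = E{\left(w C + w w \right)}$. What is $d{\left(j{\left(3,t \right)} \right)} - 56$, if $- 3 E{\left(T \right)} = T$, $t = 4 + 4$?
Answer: $- \frac{268}{3} \approx -89.333$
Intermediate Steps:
$t = 8$
$E{\left(T \right)} = - \frac{T}{3}$
$j{\left(C,w \right)} = - \frac{w^{2}}{3} - \frac{C w}{3}$ ($j{\left(C,w \right)} = - \frac{w C + w w}{3} = - \frac{C w + w^{2}}{3} = - \frac{w^{2} + C w}{3} = - \frac{w^{2}}{3} - \frac{C w}{3}$)
$d{\left(x \right)} = -4 + x$ ($d{\left(x \right)} = x - \left(-2\right)^{2} = x - 4 = -4 + x$)
$d{\left(j{\left(3,t \right)} \right)} - 56 = \left(-4 - \frac{8 \left(3 + 8\right)}{3}\right) - 56 = \left(-4 - \frac{8}{3} \cdot 11\right) - 56 = \left(-4 - \frac{88}{3}\right) - 56 = - \frac{100}{3} - 56 = - \frac{268}{3}$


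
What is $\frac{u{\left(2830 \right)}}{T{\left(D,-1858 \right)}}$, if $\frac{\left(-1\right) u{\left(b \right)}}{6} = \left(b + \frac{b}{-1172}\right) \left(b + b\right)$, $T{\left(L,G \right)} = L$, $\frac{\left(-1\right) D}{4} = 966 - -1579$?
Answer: $\frac{1406763285}{149137} \approx 9432.7$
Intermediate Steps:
$D = -10180$ ($D = - 4 \left(966 - -1579\right) = - 4 \left(966 + 1579\right) = \left(-4\right) 2545 = -10180$)
$u{\left(b \right)} = - \frac{3513 b^{2}}{293}$ ($u{\left(b \right)} = - 6 \left(b + \frac{b}{-1172}\right) \left(b + b\right) = - 6 \left(b + b \left(- \frac{1}{1172}\right)\right) 2 b = - 6 \left(b - \frac{b}{1172}\right) 2 b = - 6 \frac{1171 b}{1172} \cdot 2 b = - 6 \frac{1171 b^{2}}{586} = - \frac{3513 b^{2}}{293}$)
$\frac{u{\left(2830 \right)}}{T{\left(D,-1858 \right)}} = \frac{\left(- \frac{3513}{293}\right) 2830^{2}}{-10180} = \left(- \frac{3513}{293}\right) 8008900 \left(- \frac{1}{10180}\right) = \left(- \frac{28135265700}{293}\right) \left(- \frac{1}{10180}\right) = \frac{1406763285}{149137}$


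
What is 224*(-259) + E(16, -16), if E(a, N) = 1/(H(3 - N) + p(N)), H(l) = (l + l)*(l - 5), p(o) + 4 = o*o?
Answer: -45484543/784 ≈ -58016.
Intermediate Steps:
p(o) = -4 + o² (p(o) = -4 + o*o = -4 + o²)
H(l) = 2*l*(-5 + l) (H(l) = (2*l)*(-5 + l) = 2*l*(-5 + l))
E(a, N) = 1/(-4 + N² + 2*(-2 - N)*(3 - N)) (E(a, N) = 1/(2*(3 - N)*(-5 + (3 - N)) + (-4 + N²)) = 1/(2*(3 - N)*(-2 - N) + (-4 + N²)) = 1/(2*(-2 - N)*(3 - N) + (-4 + N²)) = 1/(-4 + N² + 2*(-2 - N)*(3 - N)))
224*(-259) + E(16, -16) = 224*(-259) + 1/(-16 - 2*(-16) + 3*(-16)²) = -58016 + 1/(-16 + 32 + 3*256) = -58016 + 1/(-16 + 32 + 768) = -58016 + 1/784 = -45484543/784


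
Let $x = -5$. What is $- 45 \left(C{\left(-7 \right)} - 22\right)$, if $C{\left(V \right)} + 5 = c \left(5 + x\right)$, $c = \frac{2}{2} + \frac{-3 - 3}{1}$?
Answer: $1215$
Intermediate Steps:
$c = -5$ ($c = 2 \cdot \frac{1}{2} + \left(-3 - 3\right) 1 = 1 - 6 = -5$)
$C{\left(V \right)} = -5$ ($C{\left(V \right)} = -5 - 5 \left(5 - 5\right) = -5 - 0 = -5 + 0 = -5$)
$- 45 \left(C{\left(-7 \right)} - 22\right) = - 45 \left(-5 - 22\right) = \left(-45\right) \left(-27\right) = 1215$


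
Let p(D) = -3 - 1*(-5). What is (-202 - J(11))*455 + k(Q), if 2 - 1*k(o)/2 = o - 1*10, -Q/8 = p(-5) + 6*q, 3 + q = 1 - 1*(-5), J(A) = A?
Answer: -96571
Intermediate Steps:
p(D) = 2 (p(D) = -3 + 5 = 2)
q = 3 (q = -3 + (1 - 1*(-5)) = -3 + (1 + 5) = -3 + 6 = 3)
Q = -160 (Q = -8*(2 + 6*3) = -8*(2 + 18) = -8*20 = -160)
k(o) = 24 - 2*o (k(o) = 4 - 2*(o - 1*10) = 4 - 2*(o - 10) = 4 - 2*(-10 + o) = 4 + (20 - 2*o) = 24 - 2*o)
(-202 - J(11))*455 + k(Q) = (-202 - 1*11)*455 + (24 - 2*(-160)) = (-202 - 11)*455 + (24 + 320) = -213*455 + 344 = -96915 + 344 = -96571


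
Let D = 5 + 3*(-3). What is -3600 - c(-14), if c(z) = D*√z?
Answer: -3600 + 4*I*√14 ≈ -3600.0 + 14.967*I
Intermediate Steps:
D = -4 (D = 5 - 9 = -4)
c(z) = -4*√z
-3600 - c(-14) = -3600 - (-4)*√(-14) = -3600 - (-4)*I*√14 = -3600 + 4*I*√14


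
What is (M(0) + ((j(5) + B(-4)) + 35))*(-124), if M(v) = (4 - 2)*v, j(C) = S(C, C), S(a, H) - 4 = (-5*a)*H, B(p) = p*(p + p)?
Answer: 6696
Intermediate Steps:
B(p) = 2*p**2 (B(p) = p*(2*p) = 2*p**2)
S(a, H) = 4 - 5*H*a (S(a, H) = 4 + (-5*a)*H = 4 - 5*H*a)
j(C) = 4 - 5*C**2 (j(C) = 4 - 5*C*C = 4 - 5*C**2)
M(v) = 2*v
(M(0) + ((j(5) + B(-4)) + 35))*(-124) = (2*0 + (((4 - 5*5**2) + 2*(-4)**2) + 35))*(-124) = (0 + (((4 - 5*25) + 2*16) + 35))*(-124) = (0 + (((4 - 125) + 32) + 35))*(-124) = (0 + ((-121 + 32) + 35))*(-124) = (0 + (-89 + 35))*(-124) = (0 - 54)*(-124) = -54*(-124) = 6696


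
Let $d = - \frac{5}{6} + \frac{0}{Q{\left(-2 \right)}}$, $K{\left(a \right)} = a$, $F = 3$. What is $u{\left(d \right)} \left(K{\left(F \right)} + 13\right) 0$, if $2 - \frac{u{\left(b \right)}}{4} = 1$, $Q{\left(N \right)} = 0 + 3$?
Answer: $0$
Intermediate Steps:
$Q{\left(N \right)} = 3$
$d = - \frac{5}{6}$ ($d = - \frac{5}{6} + \frac{0}{3} = \left(-5\right) \frac{1}{6} + 0 \cdot \frac{1}{3} = - \frac{5}{6} + 0 = - \frac{5}{6} \approx -0.83333$)
$u{\left(b \right)} = 4$ ($u{\left(b \right)} = 8 - 4 = 4$)
$u{\left(d \right)} \left(K{\left(F \right)} + 13\right) 0 = 4 \left(3 + 13\right) 0 = 4 \cdot 16 \cdot 0 = 4 \cdot 0 = 0$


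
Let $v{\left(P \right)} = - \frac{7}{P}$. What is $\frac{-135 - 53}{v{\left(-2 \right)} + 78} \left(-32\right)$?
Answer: $\frac{12032}{163} \approx 73.816$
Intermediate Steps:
$\frac{-135 - 53}{v{\left(-2 \right)} + 78} \left(-32\right) = \frac{-135 - 53}{- \frac{7}{-2} + 78} \left(-32\right) = - \frac{188}{\left(-7\right) \left(- \frac{1}{2}\right) + 78} \left(-32\right) = - \frac{188}{\frac{7}{2} + 78} \left(-32\right) = - \frac{188}{\frac{163}{2}} \left(-32\right) = \left(-188\right) \frac{2}{163} \left(-32\right) = \left(- \frac{376}{163}\right) \left(-32\right) = \frac{12032}{163}$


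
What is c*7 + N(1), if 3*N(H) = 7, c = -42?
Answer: -875/3 ≈ -291.67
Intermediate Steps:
N(H) = 7/3 (N(H) = (1/3)*7 = 7/3)
c*7 + N(1) = -42*7 + 7/3 = -294 + 7/3 = -875/3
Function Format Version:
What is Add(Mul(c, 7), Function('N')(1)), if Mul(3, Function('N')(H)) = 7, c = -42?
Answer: Rational(-875, 3) ≈ -291.67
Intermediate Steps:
Function('N')(H) = Rational(7, 3) (Function('N')(H) = Mul(Rational(1, 3), 7) = Rational(7, 3))
Add(Mul(c, 7), Function('N')(1)) = Add(Mul(-42, 7), Rational(7, 3)) = Add(-294, Rational(7, 3)) = Rational(-875, 3)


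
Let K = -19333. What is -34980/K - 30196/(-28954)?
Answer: 798295094/279883841 ≈ 2.8522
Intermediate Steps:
-34980/K - 30196/(-28954) = -34980/(-19333) - 30196/(-28954) = -34980*(-1/19333) - 30196*(-1/28954) = 34980/19333 + 15098/14477 = 798295094/279883841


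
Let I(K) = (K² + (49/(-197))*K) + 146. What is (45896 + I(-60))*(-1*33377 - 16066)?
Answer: -483671895402/197 ≈ -2.4552e+9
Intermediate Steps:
I(K) = 146 + K² - 49*K/197 (I(K) = (K² + (49*(-1/197))*K) + 146 = (K² - 49*K/197) + 146 = 146 + K² - 49*K/197)
(45896 + I(-60))*(-1*33377 - 16066) = (45896 + (146 + (-60)² - 49/197*(-60)))*(-1*33377 - 16066) = (45896 + (146 + 3600 + 2940/197))*(-33377 - 16066) = (45896 + 740902/197)*(-49443) = (9782414/197)*(-49443) = -483671895402/197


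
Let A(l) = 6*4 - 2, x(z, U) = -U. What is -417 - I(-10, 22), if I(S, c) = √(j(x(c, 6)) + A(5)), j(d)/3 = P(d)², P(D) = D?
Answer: -417 - √130 ≈ -428.40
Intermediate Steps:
A(l) = 22 (A(l) = 24 - 2 = 22)
j(d) = 3*d²
I(S, c) = √130 (I(S, c) = √(3*(-1*6)² + 22) = √(3*(-6)² + 22) = √(3*36 + 22) = √(108 + 22) = √130)
-417 - I(-10, 22) = -417 - √130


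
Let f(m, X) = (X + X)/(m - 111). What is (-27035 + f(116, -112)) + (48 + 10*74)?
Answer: -131459/5 ≈ -26292.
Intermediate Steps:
f(m, X) = 2*X/(-111 + m) (f(m, X) = (2*X)/(-111 + m) = 2*X/(-111 + m))
(-27035 + f(116, -112)) + (48 + 10*74) = (-27035 + 2*(-112)/(-111 + 116)) + (48 + 10*74) = (-27035 + 2*(-112)/5) + (48 + 740) = (-27035 + 2*(-112)*(1/5)) + 788 = (-27035 - 224/5) + 788 = -135399/5 + 788 = -131459/5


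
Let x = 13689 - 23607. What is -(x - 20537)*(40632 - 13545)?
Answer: 824934585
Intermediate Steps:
x = -9918
-(x - 20537)*(40632 - 13545) = -(-9918 - 20537)*(40632 - 13545) = -(-30455)*27087 = -1*(-824934585) = 824934585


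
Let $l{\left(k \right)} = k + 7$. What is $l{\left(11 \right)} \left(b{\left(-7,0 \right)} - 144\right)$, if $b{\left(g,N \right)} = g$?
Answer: $-2718$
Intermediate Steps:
$l{\left(k \right)} = 7 + k$
$l{\left(11 \right)} \left(b{\left(-7,0 \right)} - 144\right) = \left(7 + 11\right) \left(-7 - 144\right) = 18 \left(-151\right) = -2718$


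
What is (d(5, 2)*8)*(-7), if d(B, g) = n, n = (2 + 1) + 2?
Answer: -280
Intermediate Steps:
n = 5 (n = 3 + 2 = 5)
d(B, g) = 5
(d(5, 2)*8)*(-7) = (5*8)*(-7) = 40*(-7) = -280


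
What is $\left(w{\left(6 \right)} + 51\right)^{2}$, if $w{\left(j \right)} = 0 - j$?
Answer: $2025$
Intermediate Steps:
$w{\left(j \right)} = - j$
$\left(w{\left(6 \right)} + 51\right)^{2} = \left(\left(-1\right) 6 + 51\right)^{2} = \left(-6 + 51\right)^{2} = 45^{2} = 2025$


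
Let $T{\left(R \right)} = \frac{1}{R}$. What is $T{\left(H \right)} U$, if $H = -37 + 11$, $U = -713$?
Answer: $\frac{713}{26} \approx 27.423$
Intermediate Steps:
$H = -26$
$T{\left(H \right)} U = \frac{1}{-26} \left(-713\right) = \left(- \frac{1}{26}\right) \left(-713\right) = \frac{713}{26}$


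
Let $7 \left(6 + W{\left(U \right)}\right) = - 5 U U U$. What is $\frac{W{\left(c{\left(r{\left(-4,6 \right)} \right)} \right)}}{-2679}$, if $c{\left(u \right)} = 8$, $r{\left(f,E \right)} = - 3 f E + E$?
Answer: $\frac{2602}{18753} \approx 0.13875$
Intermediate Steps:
$r{\left(f,E \right)} = E - 3 E f$ ($r{\left(f,E \right)} = - 3 E f + E = E - 3 E f$)
$W{\left(U \right)} = -6 - \frac{5 U^{3}}{7}$ ($W{\left(U \right)} = -6 + \frac{- 5 U U U}{7} = -6 + \frac{- 5 U^{2} U}{7} = -6 + \frac{\left(-5\right) U^{3}}{7} = -6 - \frac{5 U^{3}}{7}$)
$\frac{W{\left(c{\left(r{\left(-4,6 \right)} \right)} \right)}}{-2679} = \frac{-6 - \frac{5 \cdot 8^{3}}{7}}{-2679} = \left(-6 - \frac{2560}{7}\right) \left(- \frac{1}{2679}\right) = \left(- \frac{2602}{7}\right) \left(- \frac{1}{2679}\right) = \frac{2602}{18753}$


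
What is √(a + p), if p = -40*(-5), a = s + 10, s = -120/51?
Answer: √60010/17 ≈ 14.410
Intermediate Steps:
s = -40/17 (s = -120*1/51 = -40/17 ≈ -2.3529)
a = 130/17 (a = -40/17 + 10 = 130/17 ≈ 7.6471)
p = 200
√(a + p) = √(130/17 + 200) = √(3530/17) = √60010/17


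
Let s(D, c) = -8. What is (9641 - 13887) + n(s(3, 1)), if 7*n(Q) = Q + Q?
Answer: -29738/7 ≈ -4248.3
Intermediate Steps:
n(Q) = 2*Q/7 (n(Q) = (Q + Q)/7 = (2*Q)/7 = 2*Q/7)
(9641 - 13887) + n(s(3, 1)) = (9641 - 13887) + (2/7)*(-8) = -4246 - 16/7 = -29738/7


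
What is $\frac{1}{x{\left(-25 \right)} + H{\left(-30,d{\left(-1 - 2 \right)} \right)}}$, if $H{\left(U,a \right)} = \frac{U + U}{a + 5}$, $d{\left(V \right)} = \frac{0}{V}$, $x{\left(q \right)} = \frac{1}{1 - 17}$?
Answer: $- \frac{16}{193} \approx -0.082902$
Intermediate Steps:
$x{\left(q \right)} = - \frac{1}{16}$ ($x{\left(q \right)} = \frac{1}{-16} = - \frac{1}{16}$)
$d{\left(V \right)} = 0$
$H{\left(U,a \right)} = \frac{2 U}{5 + a}$
$\frac{1}{x{\left(-25 \right)} + H{\left(-30,d{\left(-1 - 2 \right)} \right)}} = \frac{1}{- \frac{1}{16} + 2 \left(-30\right) \frac{1}{5 + 0}} = \frac{1}{- \frac{1}{16} + 2 \left(-30\right) \frac{1}{5}} = \frac{1}{- \frac{1}{16} - 12} = \frac{1}{- \frac{193}{16}} = - \frac{16}{193}$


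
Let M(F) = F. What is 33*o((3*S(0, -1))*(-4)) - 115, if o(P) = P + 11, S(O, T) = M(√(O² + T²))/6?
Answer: 182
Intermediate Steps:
S(O, T) = √(O² + T²)/6
o(P) = 11 + P
33*o((3*S(0, -1))*(-4)) - 115 = 33*(11 + (3*(√(0² + (-1)²)/6))*(-4)) - 115 = 33*(11 + (3*(√(0 + 1)/6))*(-4)) - 115 = 33*(11 + (3*(√1/6))*(-4)) - 115 = 33*(11 + (3*((⅙)*1))*(-4)) - 115 = 33*(11 + (3*(⅙))*(-4)) - 115 = 33*(11 + (½)*(-4)) - 115 = 33*(11 - 2) - 115 = 33*9 - 115 = 297 - 115 = 182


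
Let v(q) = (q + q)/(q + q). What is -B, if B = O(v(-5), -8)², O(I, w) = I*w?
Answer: -64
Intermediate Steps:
v(q) = 1 (v(q) = (2*q)/((2*q)) = (2*q)*(1/(2*q)) = 1)
B = 64 (B = (1*(-8))² = (-8)² = 64)
-B = -1*64 = -64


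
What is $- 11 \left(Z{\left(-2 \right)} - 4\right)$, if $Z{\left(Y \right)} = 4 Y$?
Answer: $132$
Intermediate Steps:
$- 11 \left(Z{\left(-2 \right)} - 4\right) = - 11 \left(4 \left(-2\right) - 4\right) = - 11 \left(-8 - 4\right) = \left(-11\right) \left(-12\right) = 132$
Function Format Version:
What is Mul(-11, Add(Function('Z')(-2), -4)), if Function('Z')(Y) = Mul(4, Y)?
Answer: 132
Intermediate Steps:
Mul(-11, Add(Function('Z')(-2), -4)) = Mul(-11, Add(Mul(4, -2), -4)) = Mul(-11, Add(-8, -4)) = Mul(-11, -12) = 132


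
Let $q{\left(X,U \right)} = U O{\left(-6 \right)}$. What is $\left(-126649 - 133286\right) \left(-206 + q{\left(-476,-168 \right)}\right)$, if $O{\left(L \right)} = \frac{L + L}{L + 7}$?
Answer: $-470482350$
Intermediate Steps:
$O{\left(L \right)} = \frac{2 L}{7 + L}$
$q{\left(X,U \right)} = - 12 U$ ($q{\left(X,U \right)} = U 2 \left(-6\right) \frac{1}{7 - 6} = U 2 \left(-6\right) 1^{-1} = U 2 \left(-6\right) 1 = U \left(-12\right) = - 12 U$)
$\left(-126649 - 133286\right) \left(-206 + q{\left(-476,-168 \right)}\right) = \left(-126649 - 133286\right) \left(-206 - -2016\right) = - 259935 \left(-206 + 2016\right) = \left(-259935\right) 1810 = -470482350$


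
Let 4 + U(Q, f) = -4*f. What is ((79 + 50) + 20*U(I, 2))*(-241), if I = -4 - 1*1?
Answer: 26751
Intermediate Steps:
I = -5 (I = -4 - 1 = -5)
U(Q, f) = -4 - 4*f
((79 + 50) + 20*U(I, 2))*(-241) = ((79 + 50) + 20*(-4 - 4*2))*(-241) = (129 + 20*(-4 - 8))*(-241) = (129 + 20*(-12))*(-241) = (129 - 240)*(-241) = -111*(-241) = 26751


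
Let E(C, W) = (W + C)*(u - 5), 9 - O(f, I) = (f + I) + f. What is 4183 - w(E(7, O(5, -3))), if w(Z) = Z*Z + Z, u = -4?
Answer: -2297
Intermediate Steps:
O(f, I) = 9 - I - 2*f (O(f, I) = 9 - ((f + I) + f) = 9 - ((I + f) + f) = 9 - (I + 2*f) = 9 + (-I - 2*f) = 9 - I - 2*f)
E(C, W) = -9*C - 9*W (E(C, W) = (W + C)*(-4 - 5) = (C + W)*(-9) = -9*C - 9*W)
w(Z) = Z + Z**2 (w(Z) = Z**2 + Z = Z + Z**2)
4183 - w(E(7, O(5, -3))) = 4183 - (-9*7 - 9*(9 - 1*(-3) - 2*5))*(1 + (-9*7 - 9*(9 - 1*(-3) - 2*5))) = 4183 - (-63 - 9*(9 + 3 - 10))*(1 + (-63 - 9*(9 + 3 - 10))) = 4183 - (-63 - 9*2)*(1 + (-63 - 9*2)) = 4183 - (-63 - 18)*(1 + (-63 - 18)) = 4183 - (-81)*(1 - 81) = 4183 - (-81)*(-80) = 4183 - 1*6480 = 4183 - 6480 = -2297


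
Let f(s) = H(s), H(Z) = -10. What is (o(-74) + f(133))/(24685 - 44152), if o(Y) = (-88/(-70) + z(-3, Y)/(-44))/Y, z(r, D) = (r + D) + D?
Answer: 1146821/2218459320 ≈ 0.00051694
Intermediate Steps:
z(r, D) = r + 2*D (z(r, D) = (D + r) + D = r + 2*D)
f(s) = -10
o(Y) = (2041/1540 - Y/22)/Y (o(Y) = (-88/(-70) + (-3 + 2*Y)/(-44))/Y = (-88*(-1/70) + (-3 + 2*Y)*(-1/44))/Y = (44/35 + (3/44 - Y/22))/Y = (2041/1540 - Y/22)/Y)
(o(-74) + f(133))/(24685 - 44152) = ((1/1540)*(2041 - 70*(-74))/(-74) - 10)/(24685 - 44152) = ((1/1540)*(-1/74)*(2041 + 5180) - 10)/(-19467) = ((1/1540)*(-1/74)*7221 - 10)*(-1/19467) = (-7221/113960 - 10)*(-1/19467) = -1146821/113960*(-1/19467) = 1146821/2218459320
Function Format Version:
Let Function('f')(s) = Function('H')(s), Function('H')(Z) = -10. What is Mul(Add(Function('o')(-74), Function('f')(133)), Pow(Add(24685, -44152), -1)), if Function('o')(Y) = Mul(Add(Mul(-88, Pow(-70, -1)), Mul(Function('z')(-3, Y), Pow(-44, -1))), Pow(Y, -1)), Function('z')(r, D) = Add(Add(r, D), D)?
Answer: Rational(1146821, 2218459320) ≈ 0.00051694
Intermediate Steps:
Function('z')(r, D) = Add(r, Mul(2, D)) (Function('z')(r, D) = Add(Add(D, r), D) = Add(r, Mul(2, D)))
Function('f')(s) = -10
Function('o')(Y) = Mul(Pow(Y, -1), Add(Rational(2041, 1540), Mul(Rational(-1, 22), Y))) (Function('o')(Y) = Mul(Add(Mul(-88, Pow(-70, -1)), Mul(Add(-3, Mul(2, Y)), Pow(-44, -1))), Pow(Y, -1)) = Mul(Add(Mul(-88, Rational(-1, 70)), Mul(Add(-3, Mul(2, Y)), Rational(-1, 44))), Pow(Y, -1)) = Mul(Add(Rational(44, 35), Add(Rational(3, 44), Mul(Rational(-1, 22), Y))), Pow(Y, -1)) = Mul(Add(Rational(2041, 1540), Mul(Rational(-1, 22), Y)), Pow(Y, -1)) = Mul(Pow(Y, -1), Add(Rational(2041, 1540), Mul(Rational(-1, 22), Y))))
Mul(Add(Function('o')(-74), Function('f')(133)), Pow(Add(24685, -44152), -1)) = Mul(Add(Mul(Rational(1, 1540), Pow(-74, -1), Add(2041, Mul(-70, -74))), -10), Pow(Add(24685, -44152), -1)) = Mul(Add(Mul(Rational(1, 1540), Rational(-1, 74), Add(2041, 5180)), -10), Pow(-19467, -1)) = Mul(Add(Mul(Rational(1, 1540), Rational(-1, 74), 7221), -10), Rational(-1, 19467)) = Mul(Add(Rational(-7221, 113960), -10), Rational(-1, 19467)) = Mul(Rational(-1146821, 113960), Rational(-1, 19467)) = Rational(1146821, 2218459320)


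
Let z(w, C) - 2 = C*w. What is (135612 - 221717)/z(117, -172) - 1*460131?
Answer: -9258669877/20122 ≈ -4.6013e+5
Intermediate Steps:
z(w, C) = 2 + C*w
(135612 - 221717)/z(117, -172) - 1*460131 = (135612 - 221717)/(2 - 172*117) - 1*460131 = -86105/(2 - 20124) - 460131 = -86105/(-20122) - 460131 = -86105*(-1/20122) - 460131 = 86105/20122 - 460131 = -9258669877/20122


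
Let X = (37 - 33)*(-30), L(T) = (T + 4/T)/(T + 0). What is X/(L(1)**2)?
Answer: -24/5 ≈ -4.8000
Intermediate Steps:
L(T) = (T + 4/T)/T
X = -120 (X = 4*(-30) = -120)
X/(L(1)**2) = -120/(1 + 4/1**2)**2 = -120/(1 + 4*1)**2 = -120/(1 + 4)**2 = -120/(5**2) = -120/25 = -120*1/25 = -24/5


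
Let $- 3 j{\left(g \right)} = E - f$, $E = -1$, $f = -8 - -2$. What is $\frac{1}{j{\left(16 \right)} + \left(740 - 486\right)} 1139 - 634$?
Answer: $- \frac{476521}{757} \approx -629.49$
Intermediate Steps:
$f = -6$ ($f = -8 + 2 = -6$)
$j{\left(g \right)} = - \frac{5}{3}$ ($j{\left(g \right)} = - \frac{-1 - -6}{3} = - \frac{-1 + 6}{3} = \left(- \frac{1}{3}\right) 5 = - \frac{5}{3}$)
$\frac{1}{j{\left(16 \right)} + \left(740 - 486\right)} 1139 - 634 = \frac{1}{- \frac{5}{3} + \left(740 - 486\right)} 1139 - 634 = \frac{1}{- \frac{5}{3} + 254} \cdot 1139 - 634 = \frac{1}{\frac{757}{3}} \cdot 1139 - 634 = \frac{3}{757} \cdot 1139 - 634 = \frac{3417}{757} - 634 = - \frac{476521}{757}$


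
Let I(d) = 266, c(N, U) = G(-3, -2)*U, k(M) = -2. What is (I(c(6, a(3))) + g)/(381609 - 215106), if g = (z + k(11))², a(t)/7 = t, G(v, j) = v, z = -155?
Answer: 8305/55501 ≈ 0.14964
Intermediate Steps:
a(t) = 7*t
c(N, U) = -3*U
g = 24649 (g = (-155 - 2)² = (-157)² = 24649)
(I(c(6, a(3))) + g)/(381609 - 215106) = (266 + 24649)/(381609 - 215106) = 24915/166503 = 24915*(1/166503) = 8305/55501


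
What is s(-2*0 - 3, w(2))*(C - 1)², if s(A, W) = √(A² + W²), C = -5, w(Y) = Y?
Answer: 36*√13 ≈ 129.80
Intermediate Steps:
s(-2*0 - 3, w(2))*(C - 1)² = √((-2*0 - 3)² + 2²)*(-5 - 1)² = √((0 - 3)² + 4)*(-6)² = √((-3)² + 4)*36 = √(9 + 4)*36 = √13*36 = 36*√13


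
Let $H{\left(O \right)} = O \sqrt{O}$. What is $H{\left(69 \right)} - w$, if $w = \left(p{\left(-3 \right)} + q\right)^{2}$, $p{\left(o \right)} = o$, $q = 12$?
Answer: $-81 + 69 \sqrt{69} \approx 492.16$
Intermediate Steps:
$H{\left(O \right)} = O^{\frac{3}{2}}$
$w = 81$ ($w = \left(-3 + 12\right)^{2} = 9^{2} = 81$)
$H{\left(69 \right)} - w = 69^{\frac{3}{2}} - 81 = 69 \sqrt{69} - 81 = -81 + 69 \sqrt{69}$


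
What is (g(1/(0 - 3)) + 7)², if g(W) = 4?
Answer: 121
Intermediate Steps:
(g(1/(0 - 3)) + 7)² = (4 + 7)² = 11² = 121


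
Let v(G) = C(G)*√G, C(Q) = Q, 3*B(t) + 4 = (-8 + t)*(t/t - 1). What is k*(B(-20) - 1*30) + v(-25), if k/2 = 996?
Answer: -62416 - 125*I ≈ -62416.0 - 125.0*I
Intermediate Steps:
B(t) = -4/3 (B(t) = -4/3 + ((-8 + t)*(t/t - 1))/3 = -4/3 + ((-8 + t)*(1 - 1))/3 = -4/3 + ((-8 + t)*0)/3 = -4/3 + (⅓)*0 = -4/3 + 0 = -4/3)
k = 1992 (k = 2*996 = 1992)
v(G) = G^(3/2) (v(G) = G*√G = G^(3/2))
k*(B(-20) - 1*30) + v(-25) = 1992*(-4/3 - 1*30) + (-25)^(3/2) = 1992*(-4/3 - 30) - 125*I = 1992*(-94/3) - 125*I = -62416 - 125*I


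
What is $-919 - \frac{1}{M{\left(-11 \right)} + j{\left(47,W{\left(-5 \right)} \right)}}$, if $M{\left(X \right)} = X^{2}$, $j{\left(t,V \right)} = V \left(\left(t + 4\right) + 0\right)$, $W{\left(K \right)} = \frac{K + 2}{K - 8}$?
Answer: $- \frac{1586207}{1726} \approx -919.01$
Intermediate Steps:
$W{\left(K \right)} = \frac{2 + K}{-8 + K}$
$j{\left(t,V \right)} = V \left(4 + t\right)$ ($j{\left(t,V \right)} = V \left(\left(4 + t\right) + 0\right) = V \left(4 + t\right)$)
$-919 - \frac{1}{M{\left(-11 \right)} + j{\left(47,W{\left(-5 \right)} \right)}} = -919 - \frac{1}{\left(-11\right)^{2} + \frac{2 - 5}{-8 - 5} \left(4 + 47\right)} = -919 - \frac{1}{121 + \frac{1}{-13} \left(-3\right) 51} = -919 - \frac{1}{121 + \left(- \frac{1}{13}\right) \left(-3\right) 51} = -919 - \frac{1}{121 + \frac{3}{13} \cdot 51} = -919 - \frac{1}{121 + \frac{153}{13}} = -919 - \frac{1}{\frac{1726}{13}} = -919 - \frac{13}{1726} = - \frac{1586207}{1726}$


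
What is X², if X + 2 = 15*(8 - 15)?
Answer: 11449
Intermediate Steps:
X = -107 (X = -2 + 15*(8 - 15) = -2 + 15*(-7) = -2 - 105 = -107)
X² = (-107)² = 11449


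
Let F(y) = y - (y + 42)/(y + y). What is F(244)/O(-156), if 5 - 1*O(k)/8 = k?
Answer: 59393/314272 ≈ 0.18899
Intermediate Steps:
O(k) = 40 - 8*k
F(y) = y - (42 + y)/(2*y)
F(244)/O(-156) = (-½ + 244 - 21/244)/(40 - 8*(-156)) = (-½ + 244 - 21*1/244)/(40 + 1248) = (-½ + 244 - 21/244)/1288 = (59393/244)*(1/1288) = 59393/314272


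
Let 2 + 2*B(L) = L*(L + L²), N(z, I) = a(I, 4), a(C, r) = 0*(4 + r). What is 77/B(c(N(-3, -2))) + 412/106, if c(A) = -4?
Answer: 1069/1325 ≈ 0.80679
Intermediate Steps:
a(C, r) = 0
N(z, I) = 0
B(L) = -1 + L*(L + L²)/2 (B(L) = -1 + (L*(L + L²))/2 = -1 + L*(L + L²)/2)
77/B(c(N(-3, -2))) + 412/106 = 77/(-1 + (½)*(-4)² + (½)*(-4)³) + 412/106 = 77/(-1 + (½)*16 + (½)*(-64)) + 412*(1/106) = 77/(-1 + 8 - 32) + 206/53 = 77/(-25) + 206/53 = 77*(-1/25) + 206/53 = -77/25 + 206/53 = 1069/1325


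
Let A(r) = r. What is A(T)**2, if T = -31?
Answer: 961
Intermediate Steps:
A(T)**2 = (-31)**2 = 961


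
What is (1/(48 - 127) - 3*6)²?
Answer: 2024929/6241 ≈ 324.46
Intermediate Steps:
(1/(48 - 127) - 3*6)² = (1/(-79) - 18)² = (-1/79 - 18)² = (-1423/79)² = 2024929/6241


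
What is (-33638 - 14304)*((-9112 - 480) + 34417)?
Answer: -1190160150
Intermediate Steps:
(-33638 - 14304)*((-9112 - 480) + 34417) = -47942*(-9592 + 34417) = -47942*24825 = -1190160150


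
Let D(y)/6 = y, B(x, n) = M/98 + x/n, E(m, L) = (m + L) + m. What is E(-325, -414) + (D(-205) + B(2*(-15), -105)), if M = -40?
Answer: -112412/49 ≈ -2294.1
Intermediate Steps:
E(m, L) = L + 2*m (E(m, L) = (L + m) + m = L + 2*m)
B(x, n) = -20/49 + x/n (B(x, n) = -40/98 + x/n = -40*1/98 + x/n = -20/49 + x/n)
D(y) = 6*y
E(-325, -414) + (D(-205) + B(2*(-15), -105)) = (-414 + 2*(-325)) + (6*(-205) + (-20/49 + (2*(-15))/(-105))) = (-414 - 650) + (-1230 + (-20/49 - 30*(-1/105))) = -1064 + (-1230 + (-20/49 + 2/7)) = -1064 + (-1230 - 6/49) = -1064 - 60276/49 = -112412/49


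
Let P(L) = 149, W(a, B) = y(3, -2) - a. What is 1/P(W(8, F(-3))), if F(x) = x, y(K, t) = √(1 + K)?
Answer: 1/149 ≈ 0.0067114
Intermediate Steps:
W(a, B) = 2 - a (W(a, B) = √(1 + 3) - a = √4 - a = 2 - a)
1/P(W(8, F(-3))) = 1/149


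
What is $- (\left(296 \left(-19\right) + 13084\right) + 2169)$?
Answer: $-9629$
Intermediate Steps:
$- (\left(296 \left(-19\right) + 13084\right) + 2169) = - (\left(-5624 + 13084\right) + 2169) = - (7460 + 2169) = \left(-1\right) 9629 = -9629$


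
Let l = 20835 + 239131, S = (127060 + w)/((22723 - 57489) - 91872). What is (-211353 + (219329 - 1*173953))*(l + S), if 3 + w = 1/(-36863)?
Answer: -100713458523064805439/2334128297 ≈ -4.3148e+10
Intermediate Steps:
w = -110590/36863 (w = -3 + 1/(-36863) = -3 - 1/36863 = -110590/36863 ≈ -3.0000)
S = -2341851095/2334128297 (S = (127060 - 110590/36863)/((22723 - 57489) - 91872) = 4683702190/(36863*(-34766 - 91872)) = (4683702190/36863)/(-126638) = (4683702190/36863)*(-1/126638) = -2341851095/2334128297 ≈ -1.0033)
l = 259966
(-211353 + (219329 - 1*173953))*(l + S) = (-211353 + (219329 - 1*173953))*(259966 - 2341851095/2334128297) = (-211353 + (219329 - 173953))*(606791655006807/2334128297) = (-211353 + 45376)*(606791655006807/2334128297) = -165977*606791655006807/2334128297 = -100713458523064805439/2334128297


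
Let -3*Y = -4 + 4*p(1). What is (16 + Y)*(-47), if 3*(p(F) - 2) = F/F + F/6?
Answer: -17954/27 ≈ -664.96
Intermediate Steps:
p(F) = 7/3 + F/18 (p(F) = 2 + (F/F + F/6)/3 = 2 + (1 + F*(⅙))/3 = 2 + (1 + F/6)/3 = 2 + (⅓ + F/18) = 7/3 + F/18)
Y = -50/27 (Y = -(-4 + 4*(7/3 + (1/18)*1))/3 = -(-4 + 4*(7/3 + 1/18))/3 = -(-4 + 4*(43/18))/3 = -(-4 + 86/9)/3 = -⅓*50/9 = -50/27 ≈ -1.8519)
(16 + Y)*(-47) = (16 - 50/27)*(-47) = (382/27)*(-47) = -17954/27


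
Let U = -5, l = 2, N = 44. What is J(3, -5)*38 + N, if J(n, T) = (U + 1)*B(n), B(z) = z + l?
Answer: -716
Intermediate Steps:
B(z) = 2 + z (B(z) = z + 2 = 2 + z)
J(n, T) = -8 - 4*n (J(n, T) = (-5 + 1)*(2 + n) = -4*(2 + n) = -8 - 4*n)
J(3, -5)*38 + N = (-8 - 4*3)*38 + 44 = (-8 - 12)*38 + 44 = -20*38 + 44 = -760 + 44 = -716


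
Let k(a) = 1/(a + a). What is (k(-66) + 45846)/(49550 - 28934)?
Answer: 6051671/2721312 ≈ 2.2238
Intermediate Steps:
k(a) = 1/(2*a)
(k(-66) + 45846)/(49550 - 28934) = ((1/2)/(-66) + 45846)/(49550 - 28934) = ((1/2)*(-1/66) + 45846)/20616 = (-1/132 + 45846)*(1/20616) = (6051671/132)*(1/20616) = 6051671/2721312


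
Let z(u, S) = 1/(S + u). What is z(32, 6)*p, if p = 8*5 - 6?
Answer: 17/19 ≈ 0.89474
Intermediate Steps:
p = 34 (p = 40 - 6 = 34)
z(32, 6)*p = 34/(6 + 32) = 34/38 = (1/38)*34 = 17/19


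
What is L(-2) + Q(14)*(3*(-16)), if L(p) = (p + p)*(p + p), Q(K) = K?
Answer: -656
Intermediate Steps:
L(p) = 4*p² (L(p) = (2*p)*(2*p) = 4*p²)
L(-2) + Q(14)*(3*(-16)) = 4*(-2)² + 14*(3*(-16)) = 4*4 + 14*(-48) = 16 - 672 = -656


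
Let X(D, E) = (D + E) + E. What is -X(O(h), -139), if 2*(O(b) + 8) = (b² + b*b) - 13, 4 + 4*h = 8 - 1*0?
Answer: 583/2 ≈ 291.50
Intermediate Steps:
h = 1 (h = -1 + (8 - 1*0)/4 = -1 + (8 + 0)/4 = -1 + (¼)*8 = -1 + 2 = 1)
O(b) = -29/2 + b² (O(b) = -8 + ((b² + b*b) - 13)/2 = -8 + ((b² + b²) - 13)/2 = -8 + (2*b² - 13)/2 = -8 + (-13 + 2*b²)/2 = -8 + (-13/2 + b²) = -29/2 + b²)
X(D, E) = D + 2*E
-X(O(h), -139) = -((-29/2 + 1²) + 2*(-139)) = -((-29/2 + 1) - 278) = -(-27/2 - 278) = -1*(-583/2) = 583/2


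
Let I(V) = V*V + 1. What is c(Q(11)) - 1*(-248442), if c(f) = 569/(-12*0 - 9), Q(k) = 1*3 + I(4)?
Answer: 2235409/9 ≈ 2.4838e+5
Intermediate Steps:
I(V) = 1 + V² (I(V) = V² + 1 = 1 + V²)
Q(k) = 20 (Q(k) = 1*3 + (1 + 4²) = 3 + (1 + 16) = 3 + 17 = 20)
c(f) = -569/9 (c(f) = 569/(0 - 9) = 569/(-9) = 569*(-⅑) = -569/9)
c(Q(11)) - 1*(-248442) = -569/9 - 1*(-248442) = -569/9 + 248442 = 2235409/9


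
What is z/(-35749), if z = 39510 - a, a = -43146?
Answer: -11808/5107 ≈ -2.3121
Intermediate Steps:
z = 82656 (z = 39510 - 1*(-43146) = 39510 + 43146 = 82656)
z/(-35749) = 82656/(-35749) = 82656*(-1/35749) = -11808/5107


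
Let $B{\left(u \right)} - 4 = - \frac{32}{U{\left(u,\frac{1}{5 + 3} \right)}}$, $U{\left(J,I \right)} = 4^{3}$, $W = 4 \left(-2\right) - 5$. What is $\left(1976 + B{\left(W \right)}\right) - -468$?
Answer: $\frac{4895}{2} \approx 2447.5$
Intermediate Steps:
$W = -13$ ($W = -8 - 5 = -13$)
$U{\left(J,I \right)} = 64$
$B{\left(u \right)} = \frac{7}{2}$ ($B{\left(u \right)} = 4 - \frac{32}{64} = 4 - \frac{1}{2} = \frac{7}{2}$)
$\left(1976 + B{\left(W \right)}\right) - -468 = \left(1976 + \frac{7}{2}\right) - -468 = \frac{3959}{2} + \left(-12 + 480\right) = \frac{3959}{2} + 468 = \frac{4895}{2}$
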